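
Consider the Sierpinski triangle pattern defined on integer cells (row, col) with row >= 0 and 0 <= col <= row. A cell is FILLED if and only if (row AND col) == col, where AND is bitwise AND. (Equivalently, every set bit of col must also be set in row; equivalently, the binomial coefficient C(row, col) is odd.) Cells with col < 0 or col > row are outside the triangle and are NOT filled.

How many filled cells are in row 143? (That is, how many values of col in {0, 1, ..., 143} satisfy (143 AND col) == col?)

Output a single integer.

143 in binary = 10001111
popcount(143) = number of 1-bits in 10001111 = 5
A col c satisfies (143 AND c) == c iff every set bit of c is also set in 143; each of the 5 set bits of 143 can independently be on or off in c.
count = 2^5 = 32

Answer: 32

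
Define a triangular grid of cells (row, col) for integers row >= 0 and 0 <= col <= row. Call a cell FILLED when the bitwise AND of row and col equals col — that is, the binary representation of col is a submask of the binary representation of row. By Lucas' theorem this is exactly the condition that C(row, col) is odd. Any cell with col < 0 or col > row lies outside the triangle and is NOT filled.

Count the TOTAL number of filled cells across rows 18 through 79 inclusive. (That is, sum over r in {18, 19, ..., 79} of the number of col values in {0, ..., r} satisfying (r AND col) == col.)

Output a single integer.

r18=10010 pc2: +4 =4
r19=10011 pc3: +8 =12
r20=10100 pc2: +4 =16
r21=10101 pc3: +8 =24
r22=10110 pc3: +8 =32
r23=10111 pc4: +16 =48
r24=11000 pc2: +4 =52
r25=11001 pc3: +8 =60
r26=11010 pc3: +8 =68
r27=11011 pc4: +16 =84
r28=11100 pc3: +8 =92
r29=11101 pc4: +16 =108
r30=11110 pc4: +16 =124
r31=11111 pc5: +32 =156
r32=100000 pc1: +2 =158
r33=100001 pc2: +4 =162
r34=100010 pc2: +4 =166
r35=100011 pc3: +8 =174
r36=100100 pc2: +4 =178
r37=100101 pc3: +8 =186
r38=100110 pc3: +8 =194
r39=100111 pc4: +16 =210
r40=101000 pc2: +4 =214
r41=101001 pc3: +8 =222
r42=101010 pc3: +8 =230
r43=101011 pc4: +16 =246
r44=101100 pc3: +8 =254
r45=101101 pc4: +16 =270
r46=101110 pc4: +16 =286
r47=101111 pc5: +32 =318
r48=110000 pc2: +4 =322
r49=110001 pc3: +8 =330
r50=110010 pc3: +8 =338
r51=110011 pc4: +16 =354
r52=110100 pc3: +8 =362
r53=110101 pc4: +16 =378
r54=110110 pc4: +16 =394
r55=110111 pc5: +32 =426
r56=111000 pc3: +8 =434
r57=111001 pc4: +16 =450
r58=111010 pc4: +16 =466
r59=111011 pc5: +32 =498
r60=111100 pc4: +16 =514
r61=111101 pc5: +32 =546
r62=111110 pc5: +32 =578
r63=111111 pc6: +64 =642
r64=1000000 pc1: +2 =644
r65=1000001 pc2: +4 =648
r66=1000010 pc2: +4 =652
r67=1000011 pc3: +8 =660
r68=1000100 pc2: +4 =664
r69=1000101 pc3: +8 =672
r70=1000110 pc3: +8 =680
r71=1000111 pc4: +16 =696
r72=1001000 pc2: +4 =700
r73=1001001 pc3: +8 =708
r74=1001010 pc3: +8 =716
r75=1001011 pc4: +16 =732
r76=1001100 pc3: +8 =740
r77=1001101 pc4: +16 =756
r78=1001110 pc4: +16 =772
r79=1001111 pc5: +32 =804

Answer: 804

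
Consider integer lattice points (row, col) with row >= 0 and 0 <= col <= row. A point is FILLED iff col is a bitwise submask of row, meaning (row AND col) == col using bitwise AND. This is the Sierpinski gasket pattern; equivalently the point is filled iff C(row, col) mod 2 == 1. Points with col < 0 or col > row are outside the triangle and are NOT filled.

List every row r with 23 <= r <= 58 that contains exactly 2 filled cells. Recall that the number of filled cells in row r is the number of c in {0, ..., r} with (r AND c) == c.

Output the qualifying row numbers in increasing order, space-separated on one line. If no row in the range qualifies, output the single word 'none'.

Answer: 32

Derivation:
Row r has 2^popcount(r) filled cells, so we need popcount(r) = log2(2) = 1.
Scan r = 23..58 and keep those with exactly 1 one-bits:
r=23=10111 popcount=4 -> skip
r=24=11000 popcount=2 -> skip
r=25=11001 popcount=3 -> skip
r=26=11010 popcount=3 -> skip
r=27=11011 popcount=4 -> skip
r=28=11100 popcount=3 -> skip
r=29=11101 popcount=4 -> skip
r=30=11110 popcount=4 -> skip
r=31=11111 popcount=5 -> skip
r=32=100000 popcount=1 -> KEEP
r=33=100001 popcount=2 -> skip
r=34=100010 popcount=2 -> skip
r=35=100011 popcount=3 -> skip
r=36=100100 popcount=2 -> skip
r=37=100101 popcount=3 -> skip
r=38=100110 popcount=3 -> skip
r=39=100111 popcount=4 -> skip
r=40=101000 popcount=2 -> skip
r=41=101001 popcount=3 -> skip
r=42=101010 popcount=3 -> skip
r=43=101011 popcount=4 -> skip
r=44=101100 popcount=3 -> skip
r=45=101101 popcount=4 -> skip
r=46=101110 popcount=4 -> skip
r=47=101111 popcount=5 -> skip
r=48=110000 popcount=2 -> skip
r=49=110001 popcount=3 -> skip
r=50=110010 popcount=3 -> skip
r=51=110011 popcount=4 -> skip
r=52=110100 popcount=3 -> skip
r=53=110101 popcount=4 -> skip
r=54=110110 popcount=4 -> skip
r=55=110111 popcount=5 -> skip
r=56=111000 popcount=3 -> skip
r=57=111001 popcount=4 -> skip
r=58=111010 popcount=4 -> skip
Kept rows: 32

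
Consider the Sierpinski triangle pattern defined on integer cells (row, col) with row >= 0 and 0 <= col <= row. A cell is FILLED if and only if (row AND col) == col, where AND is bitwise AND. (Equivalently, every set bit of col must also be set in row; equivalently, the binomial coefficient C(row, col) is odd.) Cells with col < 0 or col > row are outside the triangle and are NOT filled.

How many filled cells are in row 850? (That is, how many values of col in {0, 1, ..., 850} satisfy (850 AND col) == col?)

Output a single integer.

Answer: 32

Derivation:
850 in binary = 1101010010
popcount(850) = number of 1-bits in 1101010010 = 5
A col c satisfies (850 AND c) == c iff every set bit of c is also set in 850; each of the 5 set bits of 850 can independently be on or off in c.
count = 2^5 = 32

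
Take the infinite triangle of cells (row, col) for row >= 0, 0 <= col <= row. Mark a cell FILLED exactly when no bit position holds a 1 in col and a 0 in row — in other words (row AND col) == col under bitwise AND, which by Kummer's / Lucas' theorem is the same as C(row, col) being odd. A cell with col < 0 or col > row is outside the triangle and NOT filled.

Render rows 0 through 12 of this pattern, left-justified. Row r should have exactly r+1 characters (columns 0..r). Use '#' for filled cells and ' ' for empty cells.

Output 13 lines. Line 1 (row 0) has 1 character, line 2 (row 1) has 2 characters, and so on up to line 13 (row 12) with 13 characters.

Answer: #
##
# #
####
#   #
##  ##
# # # #
########
#       #
##      ##
# #     # #
####    ####
#   #   #   #

Derivation:
r0=0: #
r1=1: ##
r2=10: # #
r3=11: ####
r4=100: #   #
r5=101: ##  ##
r6=110: # # # #
r7=111: ########
r8=1000: #       #
r9=1001: ##      ##
r10=1010: # #     # #
r11=1011: ####    ####
r12=1100: #   #   #   #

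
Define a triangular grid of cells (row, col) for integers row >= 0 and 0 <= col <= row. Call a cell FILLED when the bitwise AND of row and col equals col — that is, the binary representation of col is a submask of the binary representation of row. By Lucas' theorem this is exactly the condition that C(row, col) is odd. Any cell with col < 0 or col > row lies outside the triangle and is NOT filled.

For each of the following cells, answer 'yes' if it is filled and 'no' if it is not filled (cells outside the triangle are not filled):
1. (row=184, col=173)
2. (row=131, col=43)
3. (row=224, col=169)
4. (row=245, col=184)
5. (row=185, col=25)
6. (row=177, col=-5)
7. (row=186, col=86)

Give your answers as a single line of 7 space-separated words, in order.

Answer: no no no no yes no no

Derivation:
(184,173): row=0b10111000, col=0b10101101, row AND col = 0b10101000 = 168; 168 != 173 -> empty
(131,43): row=0b10000011, col=0b101011, row AND col = 0b11 = 3; 3 != 43 -> empty
(224,169): row=0b11100000, col=0b10101001, row AND col = 0b10100000 = 160; 160 != 169 -> empty
(245,184): row=0b11110101, col=0b10111000, row AND col = 0b10110000 = 176; 176 != 184 -> empty
(185,25): row=0b10111001, col=0b11001, row AND col = 0b11001 = 25; 25 == 25 -> filled
(177,-5): col outside [0, 177] -> not filled
(186,86): row=0b10111010, col=0b1010110, row AND col = 0b10010 = 18; 18 != 86 -> empty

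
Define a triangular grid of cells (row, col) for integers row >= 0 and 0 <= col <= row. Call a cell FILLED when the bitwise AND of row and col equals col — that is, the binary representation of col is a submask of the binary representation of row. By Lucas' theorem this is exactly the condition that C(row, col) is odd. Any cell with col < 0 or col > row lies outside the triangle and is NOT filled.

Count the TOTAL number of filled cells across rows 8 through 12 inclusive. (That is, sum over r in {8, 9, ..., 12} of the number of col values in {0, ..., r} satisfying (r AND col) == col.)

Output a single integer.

r8=1000 pc1: +2 =2
r9=1001 pc2: +4 =6
r10=1010 pc2: +4 =10
r11=1011 pc3: +8 =18
r12=1100 pc2: +4 =22

Answer: 22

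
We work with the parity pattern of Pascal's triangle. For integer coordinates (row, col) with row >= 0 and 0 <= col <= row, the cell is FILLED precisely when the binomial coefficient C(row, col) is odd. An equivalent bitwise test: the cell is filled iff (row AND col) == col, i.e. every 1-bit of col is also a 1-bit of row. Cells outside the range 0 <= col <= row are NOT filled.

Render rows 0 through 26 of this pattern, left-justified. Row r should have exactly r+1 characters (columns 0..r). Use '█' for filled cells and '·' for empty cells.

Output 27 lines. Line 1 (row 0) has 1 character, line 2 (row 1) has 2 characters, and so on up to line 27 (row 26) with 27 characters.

r0=0: █
r1=1: ██
r2=10: █·█
r3=11: ████
r4=100: █···█
r5=101: ██··██
r6=110: █·█·█·█
r7=111: ████████
r8=1000: █·······█
r9=1001: ██······██
r10=1010: █·█·····█·█
r11=1011: ████····████
r12=1100: █···█···█···█
r13=1101: ██··██··██··██
r14=1110: █·█·█·█·█·█·█·█
r15=1111: ████████████████
r16=10000: █···············█
r17=10001: ██··············██
r18=10010: █·█·············█·█
r19=10011: ████············████
r20=10100: █···█···········█···█
r21=10101: ██··██··········██··██
r22=10110: █·█·█·█·········█·█·█·█
r23=10111: ████████········████████
r24=11000: █·······█·······█·······█
r25=11001: ██······██······██······██
r26=11010: █·█·····█·█·····█·█·····█·█

Answer: █
██
█·█
████
█···█
██··██
█·█·█·█
████████
█·······█
██······██
█·█·····█·█
████····████
█···█···█···█
██··██··██··██
█·█·█·█·█·█·█·█
████████████████
█···············█
██··············██
█·█·············█·█
████············████
█···█···········█···█
██··██··········██··██
█·█·█·█·········█·█·█·█
████████········████████
█·······█·······█·······█
██······██······██······██
█·█·····█·█·····█·█·····█·█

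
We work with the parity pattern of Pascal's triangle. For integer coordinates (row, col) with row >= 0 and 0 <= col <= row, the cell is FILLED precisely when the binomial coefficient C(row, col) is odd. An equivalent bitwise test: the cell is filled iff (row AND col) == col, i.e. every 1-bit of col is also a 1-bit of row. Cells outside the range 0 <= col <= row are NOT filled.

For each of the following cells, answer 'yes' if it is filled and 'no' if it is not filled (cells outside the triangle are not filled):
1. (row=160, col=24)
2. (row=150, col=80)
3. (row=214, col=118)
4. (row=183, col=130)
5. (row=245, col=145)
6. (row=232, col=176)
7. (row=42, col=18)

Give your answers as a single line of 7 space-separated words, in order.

(160,24): row=0b10100000, col=0b11000, row AND col = 0b0 = 0; 0 != 24 -> empty
(150,80): row=0b10010110, col=0b1010000, row AND col = 0b10000 = 16; 16 != 80 -> empty
(214,118): row=0b11010110, col=0b1110110, row AND col = 0b1010110 = 86; 86 != 118 -> empty
(183,130): row=0b10110111, col=0b10000010, row AND col = 0b10000010 = 130; 130 == 130 -> filled
(245,145): row=0b11110101, col=0b10010001, row AND col = 0b10010001 = 145; 145 == 145 -> filled
(232,176): row=0b11101000, col=0b10110000, row AND col = 0b10100000 = 160; 160 != 176 -> empty
(42,18): row=0b101010, col=0b10010, row AND col = 0b10 = 2; 2 != 18 -> empty

Answer: no no no yes yes no no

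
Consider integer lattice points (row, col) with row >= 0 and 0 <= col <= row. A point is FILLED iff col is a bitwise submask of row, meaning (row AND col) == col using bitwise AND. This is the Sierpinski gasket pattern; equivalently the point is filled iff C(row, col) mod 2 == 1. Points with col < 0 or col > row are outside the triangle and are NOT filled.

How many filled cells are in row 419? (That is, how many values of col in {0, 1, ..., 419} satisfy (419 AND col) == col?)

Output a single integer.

419 in binary = 110100011
popcount(419) = number of 1-bits in 110100011 = 5
A col c satisfies (419 AND c) == c iff every set bit of c is also set in 419; each of the 5 set bits of 419 can independently be on or off in c.
count = 2^5 = 32

Answer: 32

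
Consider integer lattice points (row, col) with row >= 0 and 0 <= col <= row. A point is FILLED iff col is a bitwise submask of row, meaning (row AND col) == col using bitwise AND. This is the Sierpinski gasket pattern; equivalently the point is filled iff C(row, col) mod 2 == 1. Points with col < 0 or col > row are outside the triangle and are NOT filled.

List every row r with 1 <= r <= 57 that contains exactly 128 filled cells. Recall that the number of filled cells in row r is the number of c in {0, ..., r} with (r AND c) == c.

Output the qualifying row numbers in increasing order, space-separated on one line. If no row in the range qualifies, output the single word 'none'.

Row r has 2^popcount(r) filled cells, so we need popcount(r) = log2(128) = 7.
Scan r = 1..57 and keep those with exactly 7 one-bits:
r=1=1 popcount=1 -> skip
r=2=10 popcount=1 -> skip
r=3=11 popcount=2 -> skip
r=4=100 popcount=1 -> skip
r=5=101 popcount=2 -> skip
r=6=110 popcount=2 -> skip
r=7=111 popcount=3 -> skip
r=8=1000 popcount=1 -> skip
r=9=1001 popcount=2 -> skip
r=10=1010 popcount=2 -> skip
r=11=1011 popcount=3 -> skip
r=12=1100 popcount=2 -> skip
r=13=1101 popcount=3 -> skip
r=14=1110 popcount=3 -> skip
r=15=1111 popcount=4 -> skip
r=16=10000 popcount=1 -> skip
r=17=10001 popcount=2 -> skip
r=18=10010 popcount=2 -> skip
r=19=10011 popcount=3 -> skip
r=20=10100 popcount=2 -> skip
r=21=10101 popcount=3 -> skip
r=22=10110 popcount=3 -> skip
r=23=10111 popcount=4 -> skip
r=24=11000 popcount=2 -> skip
r=25=11001 popcount=3 -> skip
r=26=11010 popcount=3 -> skip
r=27=11011 popcount=4 -> skip
r=28=11100 popcount=3 -> skip
r=29=11101 popcount=4 -> skip
r=30=11110 popcount=4 -> skip
r=31=11111 popcount=5 -> skip
r=32=100000 popcount=1 -> skip
r=33=100001 popcount=2 -> skip
r=34=100010 popcount=2 -> skip
r=35=100011 popcount=3 -> skip
r=36=100100 popcount=2 -> skip
r=37=100101 popcount=3 -> skip
r=38=100110 popcount=3 -> skip
r=39=100111 popcount=4 -> skip
r=40=101000 popcount=2 -> skip
r=41=101001 popcount=3 -> skip
r=42=101010 popcount=3 -> skip
r=43=101011 popcount=4 -> skip
r=44=101100 popcount=3 -> skip
r=45=101101 popcount=4 -> skip
r=46=101110 popcount=4 -> skip
r=47=101111 popcount=5 -> skip
r=48=110000 popcount=2 -> skip
r=49=110001 popcount=3 -> skip
r=50=110010 popcount=3 -> skip
r=51=110011 popcount=4 -> skip
r=52=110100 popcount=3 -> skip
r=53=110101 popcount=4 -> skip
r=54=110110 popcount=4 -> skip
r=55=110111 popcount=5 -> skip
r=56=111000 popcount=3 -> skip
r=57=111001 popcount=4 -> skip
Kept rows: none

Answer: none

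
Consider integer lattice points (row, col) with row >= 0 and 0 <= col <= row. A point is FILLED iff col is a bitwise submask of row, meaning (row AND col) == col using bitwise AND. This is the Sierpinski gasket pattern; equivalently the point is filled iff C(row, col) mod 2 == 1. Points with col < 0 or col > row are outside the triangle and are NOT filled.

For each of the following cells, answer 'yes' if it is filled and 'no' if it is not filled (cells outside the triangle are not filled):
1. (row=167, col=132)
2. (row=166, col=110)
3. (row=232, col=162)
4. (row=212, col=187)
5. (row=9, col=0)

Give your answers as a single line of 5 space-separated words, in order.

(167,132): row=0b10100111, col=0b10000100, row AND col = 0b10000100 = 132; 132 == 132 -> filled
(166,110): row=0b10100110, col=0b1101110, row AND col = 0b100110 = 38; 38 != 110 -> empty
(232,162): row=0b11101000, col=0b10100010, row AND col = 0b10100000 = 160; 160 != 162 -> empty
(212,187): row=0b11010100, col=0b10111011, row AND col = 0b10010000 = 144; 144 != 187 -> empty
(9,0): row=0b1001, col=0b0, row AND col = 0b0 = 0; 0 == 0 -> filled

Answer: yes no no no yes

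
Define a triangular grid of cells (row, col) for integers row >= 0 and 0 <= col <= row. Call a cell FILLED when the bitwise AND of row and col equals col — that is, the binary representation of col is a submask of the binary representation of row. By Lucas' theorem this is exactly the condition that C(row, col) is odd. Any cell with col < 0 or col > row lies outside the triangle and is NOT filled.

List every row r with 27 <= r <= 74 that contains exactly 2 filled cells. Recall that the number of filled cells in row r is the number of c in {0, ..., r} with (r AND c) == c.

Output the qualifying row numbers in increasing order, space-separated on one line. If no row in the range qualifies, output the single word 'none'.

Row r has 2^popcount(r) filled cells, so we need popcount(r) = log2(2) = 1.
Scan r = 27..74 and keep those with exactly 1 one-bits:
r=27=11011 popcount=4 -> skip
r=28=11100 popcount=3 -> skip
r=29=11101 popcount=4 -> skip
r=30=11110 popcount=4 -> skip
r=31=11111 popcount=5 -> skip
r=32=100000 popcount=1 -> KEEP
r=33=100001 popcount=2 -> skip
r=34=100010 popcount=2 -> skip
r=35=100011 popcount=3 -> skip
r=36=100100 popcount=2 -> skip
r=37=100101 popcount=3 -> skip
r=38=100110 popcount=3 -> skip
r=39=100111 popcount=4 -> skip
r=40=101000 popcount=2 -> skip
r=41=101001 popcount=3 -> skip
r=42=101010 popcount=3 -> skip
r=43=101011 popcount=4 -> skip
r=44=101100 popcount=3 -> skip
r=45=101101 popcount=4 -> skip
r=46=101110 popcount=4 -> skip
r=47=101111 popcount=5 -> skip
r=48=110000 popcount=2 -> skip
r=49=110001 popcount=3 -> skip
r=50=110010 popcount=3 -> skip
r=51=110011 popcount=4 -> skip
r=52=110100 popcount=3 -> skip
r=53=110101 popcount=4 -> skip
r=54=110110 popcount=4 -> skip
r=55=110111 popcount=5 -> skip
r=56=111000 popcount=3 -> skip
r=57=111001 popcount=4 -> skip
r=58=111010 popcount=4 -> skip
r=59=111011 popcount=5 -> skip
r=60=111100 popcount=4 -> skip
r=61=111101 popcount=5 -> skip
r=62=111110 popcount=5 -> skip
r=63=111111 popcount=6 -> skip
r=64=1000000 popcount=1 -> KEEP
r=65=1000001 popcount=2 -> skip
r=66=1000010 popcount=2 -> skip
r=67=1000011 popcount=3 -> skip
r=68=1000100 popcount=2 -> skip
r=69=1000101 popcount=3 -> skip
r=70=1000110 popcount=3 -> skip
r=71=1000111 popcount=4 -> skip
r=72=1001000 popcount=2 -> skip
r=73=1001001 popcount=3 -> skip
r=74=1001010 popcount=3 -> skip
Kept rows: 32 64

Answer: 32 64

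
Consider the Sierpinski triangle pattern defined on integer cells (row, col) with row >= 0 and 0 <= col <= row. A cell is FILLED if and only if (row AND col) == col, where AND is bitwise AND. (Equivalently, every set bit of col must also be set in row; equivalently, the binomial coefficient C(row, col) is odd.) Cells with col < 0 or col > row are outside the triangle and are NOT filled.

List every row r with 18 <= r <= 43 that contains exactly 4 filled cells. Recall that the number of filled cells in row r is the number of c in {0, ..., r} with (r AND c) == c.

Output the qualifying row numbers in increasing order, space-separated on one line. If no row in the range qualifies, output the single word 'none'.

Answer: 18 20 24 33 34 36 40

Derivation:
Row r has 2^popcount(r) filled cells, so we need popcount(r) = log2(4) = 2.
Scan r = 18..43 and keep those with exactly 2 one-bits:
r=18=10010 popcount=2 -> KEEP
r=19=10011 popcount=3 -> skip
r=20=10100 popcount=2 -> KEEP
r=21=10101 popcount=3 -> skip
r=22=10110 popcount=3 -> skip
r=23=10111 popcount=4 -> skip
r=24=11000 popcount=2 -> KEEP
r=25=11001 popcount=3 -> skip
r=26=11010 popcount=3 -> skip
r=27=11011 popcount=4 -> skip
r=28=11100 popcount=3 -> skip
r=29=11101 popcount=4 -> skip
r=30=11110 popcount=4 -> skip
r=31=11111 popcount=5 -> skip
r=32=100000 popcount=1 -> skip
r=33=100001 popcount=2 -> KEEP
r=34=100010 popcount=2 -> KEEP
r=35=100011 popcount=3 -> skip
r=36=100100 popcount=2 -> KEEP
r=37=100101 popcount=3 -> skip
r=38=100110 popcount=3 -> skip
r=39=100111 popcount=4 -> skip
r=40=101000 popcount=2 -> KEEP
r=41=101001 popcount=3 -> skip
r=42=101010 popcount=3 -> skip
r=43=101011 popcount=4 -> skip
Kept rows: 18 20 24 33 34 36 40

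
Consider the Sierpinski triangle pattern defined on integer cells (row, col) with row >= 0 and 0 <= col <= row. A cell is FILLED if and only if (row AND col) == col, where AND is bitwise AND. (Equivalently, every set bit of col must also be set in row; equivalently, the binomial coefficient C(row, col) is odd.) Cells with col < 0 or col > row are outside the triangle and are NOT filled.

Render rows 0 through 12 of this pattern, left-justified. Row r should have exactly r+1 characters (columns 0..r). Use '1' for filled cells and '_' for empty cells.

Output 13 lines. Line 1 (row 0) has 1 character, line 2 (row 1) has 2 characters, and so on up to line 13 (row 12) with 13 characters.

Answer: 1
11
1_1
1111
1___1
11__11
1_1_1_1
11111111
1_______1
11______11
1_1_____1_1
1111____1111
1___1___1___1

Derivation:
r0=0: 1
r1=1: 11
r2=10: 1_1
r3=11: 1111
r4=100: 1___1
r5=101: 11__11
r6=110: 1_1_1_1
r7=111: 11111111
r8=1000: 1_______1
r9=1001: 11______11
r10=1010: 1_1_____1_1
r11=1011: 1111____1111
r12=1100: 1___1___1___1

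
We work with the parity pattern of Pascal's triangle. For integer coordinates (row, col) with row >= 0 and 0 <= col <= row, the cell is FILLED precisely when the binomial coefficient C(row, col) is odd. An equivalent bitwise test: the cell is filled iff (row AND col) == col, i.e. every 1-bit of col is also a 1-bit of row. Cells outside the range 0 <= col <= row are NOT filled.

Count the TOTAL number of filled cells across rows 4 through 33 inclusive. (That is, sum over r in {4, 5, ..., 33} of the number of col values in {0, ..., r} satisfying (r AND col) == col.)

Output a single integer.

r4=100 pc1: +2 =2
r5=101 pc2: +4 =6
r6=110 pc2: +4 =10
r7=111 pc3: +8 =18
r8=1000 pc1: +2 =20
r9=1001 pc2: +4 =24
r10=1010 pc2: +4 =28
r11=1011 pc3: +8 =36
r12=1100 pc2: +4 =40
r13=1101 pc3: +8 =48
r14=1110 pc3: +8 =56
r15=1111 pc4: +16 =72
r16=10000 pc1: +2 =74
r17=10001 pc2: +4 =78
r18=10010 pc2: +4 =82
r19=10011 pc3: +8 =90
r20=10100 pc2: +4 =94
r21=10101 pc3: +8 =102
r22=10110 pc3: +8 =110
r23=10111 pc4: +16 =126
r24=11000 pc2: +4 =130
r25=11001 pc3: +8 =138
r26=11010 pc3: +8 =146
r27=11011 pc4: +16 =162
r28=11100 pc3: +8 =170
r29=11101 pc4: +16 =186
r30=11110 pc4: +16 =202
r31=11111 pc5: +32 =234
r32=100000 pc1: +2 =236
r33=100001 pc2: +4 =240

Answer: 240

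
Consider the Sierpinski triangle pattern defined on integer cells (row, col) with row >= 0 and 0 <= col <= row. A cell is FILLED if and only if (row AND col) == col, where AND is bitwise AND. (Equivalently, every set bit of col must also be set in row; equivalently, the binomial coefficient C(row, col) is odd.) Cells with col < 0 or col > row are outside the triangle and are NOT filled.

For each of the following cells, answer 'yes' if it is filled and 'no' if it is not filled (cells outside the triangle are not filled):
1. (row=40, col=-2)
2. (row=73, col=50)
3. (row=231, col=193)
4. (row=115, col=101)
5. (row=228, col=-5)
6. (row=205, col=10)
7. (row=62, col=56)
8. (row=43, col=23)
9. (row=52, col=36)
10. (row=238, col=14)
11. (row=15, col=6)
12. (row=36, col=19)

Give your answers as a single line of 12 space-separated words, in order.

(40,-2): col outside [0, 40] -> not filled
(73,50): row=0b1001001, col=0b110010, row AND col = 0b0 = 0; 0 != 50 -> empty
(231,193): row=0b11100111, col=0b11000001, row AND col = 0b11000001 = 193; 193 == 193 -> filled
(115,101): row=0b1110011, col=0b1100101, row AND col = 0b1100001 = 97; 97 != 101 -> empty
(228,-5): col outside [0, 228] -> not filled
(205,10): row=0b11001101, col=0b1010, row AND col = 0b1000 = 8; 8 != 10 -> empty
(62,56): row=0b111110, col=0b111000, row AND col = 0b111000 = 56; 56 == 56 -> filled
(43,23): row=0b101011, col=0b10111, row AND col = 0b11 = 3; 3 != 23 -> empty
(52,36): row=0b110100, col=0b100100, row AND col = 0b100100 = 36; 36 == 36 -> filled
(238,14): row=0b11101110, col=0b1110, row AND col = 0b1110 = 14; 14 == 14 -> filled
(15,6): row=0b1111, col=0b110, row AND col = 0b110 = 6; 6 == 6 -> filled
(36,19): row=0b100100, col=0b10011, row AND col = 0b0 = 0; 0 != 19 -> empty

Answer: no no yes no no no yes no yes yes yes no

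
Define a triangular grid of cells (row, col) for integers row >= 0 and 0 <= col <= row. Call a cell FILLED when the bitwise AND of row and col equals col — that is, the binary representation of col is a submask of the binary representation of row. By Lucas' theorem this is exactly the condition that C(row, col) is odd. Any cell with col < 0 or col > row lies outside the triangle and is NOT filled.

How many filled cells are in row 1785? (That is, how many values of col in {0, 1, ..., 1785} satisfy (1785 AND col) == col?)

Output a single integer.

Answer: 256

Derivation:
1785 in binary = 11011111001
popcount(1785) = number of 1-bits in 11011111001 = 8
A col c satisfies (1785 AND c) == c iff every set bit of c is also set in 1785; each of the 8 set bits of 1785 can independently be on or off in c.
count = 2^8 = 256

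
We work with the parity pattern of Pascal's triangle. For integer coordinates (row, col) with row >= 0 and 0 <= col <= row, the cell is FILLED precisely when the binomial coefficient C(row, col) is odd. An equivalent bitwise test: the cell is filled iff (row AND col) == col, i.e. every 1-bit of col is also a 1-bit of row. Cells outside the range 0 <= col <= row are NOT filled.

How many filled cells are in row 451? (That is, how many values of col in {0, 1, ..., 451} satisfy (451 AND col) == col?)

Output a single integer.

451 in binary = 111000011
popcount(451) = number of 1-bits in 111000011 = 5
A col c satisfies (451 AND c) == c iff every set bit of c is also set in 451; each of the 5 set bits of 451 can independently be on or off in c.
count = 2^5 = 32

Answer: 32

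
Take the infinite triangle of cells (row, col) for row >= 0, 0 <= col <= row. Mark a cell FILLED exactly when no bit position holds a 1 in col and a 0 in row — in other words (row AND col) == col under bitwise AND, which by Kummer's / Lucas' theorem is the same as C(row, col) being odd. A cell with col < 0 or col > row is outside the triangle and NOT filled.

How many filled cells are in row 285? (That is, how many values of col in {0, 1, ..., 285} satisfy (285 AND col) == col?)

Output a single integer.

285 in binary = 100011101
popcount(285) = number of 1-bits in 100011101 = 5
A col c satisfies (285 AND c) == c iff every set bit of c is also set in 285; each of the 5 set bits of 285 can independently be on or off in c.
count = 2^5 = 32

Answer: 32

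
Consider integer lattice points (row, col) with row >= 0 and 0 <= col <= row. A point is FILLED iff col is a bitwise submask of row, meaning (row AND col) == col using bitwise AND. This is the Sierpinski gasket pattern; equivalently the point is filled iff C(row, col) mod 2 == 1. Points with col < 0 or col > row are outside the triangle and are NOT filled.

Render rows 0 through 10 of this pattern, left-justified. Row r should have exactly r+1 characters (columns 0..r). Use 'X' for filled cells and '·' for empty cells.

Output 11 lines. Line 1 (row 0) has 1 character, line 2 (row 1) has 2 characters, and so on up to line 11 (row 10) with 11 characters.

r0=0: X
r1=1: XX
r2=10: X·X
r3=11: XXXX
r4=100: X···X
r5=101: XX··XX
r6=110: X·X·X·X
r7=111: XXXXXXXX
r8=1000: X·······X
r9=1001: XX······XX
r10=1010: X·X·····X·X

Answer: X
XX
X·X
XXXX
X···X
XX··XX
X·X·X·X
XXXXXXXX
X·······X
XX······XX
X·X·····X·X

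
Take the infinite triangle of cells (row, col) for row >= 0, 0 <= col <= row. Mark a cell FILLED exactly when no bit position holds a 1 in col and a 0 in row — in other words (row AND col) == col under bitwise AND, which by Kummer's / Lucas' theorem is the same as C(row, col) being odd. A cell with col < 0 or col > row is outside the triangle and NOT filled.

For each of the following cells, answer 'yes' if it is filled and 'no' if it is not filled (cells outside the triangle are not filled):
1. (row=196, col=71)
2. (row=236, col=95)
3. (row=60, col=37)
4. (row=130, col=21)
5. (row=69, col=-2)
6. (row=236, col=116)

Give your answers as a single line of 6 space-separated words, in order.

Answer: no no no no no no

Derivation:
(196,71): row=0b11000100, col=0b1000111, row AND col = 0b1000100 = 68; 68 != 71 -> empty
(236,95): row=0b11101100, col=0b1011111, row AND col = 0b1001100 = 76; 76 != 95 -> empty
(60,37): row=0b111100, col=0b100101, row AND col = 0b100100 = 36; 36 != 37 -> empty
(130,21): row=0b10000010, col=0b10101, row AND col = 0b0 = 0; 0 != 21 -> empty
(69,-2): col outside [0, 69] -> not filled
(236,116): row=0b11101100, col=0b1110100, row AND col = 0b1100100 = 100; 100 != 116 -> empty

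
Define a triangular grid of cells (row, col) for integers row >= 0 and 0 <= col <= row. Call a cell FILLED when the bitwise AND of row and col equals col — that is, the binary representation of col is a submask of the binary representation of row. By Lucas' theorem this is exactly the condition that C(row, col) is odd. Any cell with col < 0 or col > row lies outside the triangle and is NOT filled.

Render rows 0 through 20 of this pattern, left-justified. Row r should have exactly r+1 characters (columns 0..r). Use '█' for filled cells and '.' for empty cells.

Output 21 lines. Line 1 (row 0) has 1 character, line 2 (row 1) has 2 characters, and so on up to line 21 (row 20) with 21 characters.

Answer: █
██
█.█
████
█...█
██..██
█.█.█.█
████████
█.......█
██......██
█.█.....█.█
████....████
█...█...█...█
██..██..██..██
█.█.█.█.█.█.█.█
████████████████
█...............█
██..............██
█.█.............█.█
████............████
█...█...........█...█

Derivation:
r0=0: █
r1=1: ██
r2=10: █.█
r3=11: ████
r4=100: █...█
r5=101: ██..██
r6=110: █.█.█.█
r7=111: ████████
r8=1000: █.......█
r9=1001: ██......██
r10=1010: █.█.....█.█
r11=1011: ████....████
r12=1100: █...█...█...█
r13=1101: ██..██..██..██
r14=1110: █.█.█.█.█.█.█.█
r15=1111: ████████████████
r16=10000: █...............█
r17=10001: ██..............██
r18=10010: █.█.............█.█
r19=10011: ████............████
r20=10100: █...█...........█...█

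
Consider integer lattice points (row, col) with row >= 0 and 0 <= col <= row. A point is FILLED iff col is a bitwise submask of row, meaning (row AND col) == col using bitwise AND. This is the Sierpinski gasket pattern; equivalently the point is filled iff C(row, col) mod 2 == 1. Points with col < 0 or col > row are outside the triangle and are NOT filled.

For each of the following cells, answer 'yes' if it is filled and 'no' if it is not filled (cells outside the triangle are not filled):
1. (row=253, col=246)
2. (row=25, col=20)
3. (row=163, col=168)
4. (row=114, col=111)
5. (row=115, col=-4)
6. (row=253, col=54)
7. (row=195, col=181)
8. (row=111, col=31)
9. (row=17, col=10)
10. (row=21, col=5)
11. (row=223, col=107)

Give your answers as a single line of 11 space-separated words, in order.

Answer: no no no no no no no no no yes no

Derivation:
(253,246): row=0b11111101, col=0b11110110, row AND col = 0b11110100 = 244; 244 != 246 -> empty
(25,20): row=0b11001, col=0b10100, row AND col = 0b10000 = 16; 16 != 20 -> empty
(163,168): col outside [0, 163] -> not filled
(114,111): row=0b1110010, col=0b1101111, row AND col = 0b1100010 = 98; 98 != 111 -> empty
(115,-4): col outside [0, 115] -> not filled
(253,54): row=0b11111101, col=0b110110, row AND col = 0b110100 = 52; 52 != 54 -> empty
(195,181): row=0b11000011, col=0b10110101, row AND col = 0b10000001 = 129; 129 != 181 -> empty
(111,31): row=0b1101111, col=0b11111, row AND col = 0b1111 = 15; 15 != 31 -> empty
(17,10): row=0b10001, col=0b1010, row AND col = 0b0 = 0; 0 != 10 -> empty
(21,5): row=0b10101, col=0b101, row AND col = 0b101 = 5; 5 == 5 -> filled
(223,107): row=0b11011111, col=0b1101011, row AND col = 0b1001011 = 75; 75 != 107 -> empty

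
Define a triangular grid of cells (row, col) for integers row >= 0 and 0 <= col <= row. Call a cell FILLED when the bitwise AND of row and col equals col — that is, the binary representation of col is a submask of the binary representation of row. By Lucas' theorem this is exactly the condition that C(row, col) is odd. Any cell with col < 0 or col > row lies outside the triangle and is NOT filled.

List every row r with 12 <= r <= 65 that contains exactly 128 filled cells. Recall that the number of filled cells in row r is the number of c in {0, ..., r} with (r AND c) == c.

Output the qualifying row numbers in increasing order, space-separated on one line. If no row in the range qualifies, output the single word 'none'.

Answer: none

Derivation:
Row r has 2^popcount(r) filled cells, so we need popcount(r) = log2(128) = 7.
Scan r = 12..65 and keep those with exactly 7 one-bits:
r=12=1100 popcount=2 -> skip
r=13=1101 popcount=3 -> skip
r=14=1110 popcount=3 -> skip
r=15=1111 popcount=4 -> skip
r=16=10000 popcount=1 -> skip
r=17=10001 popcount=2 -> skip
r=18=10010 popcount=2 -> skip
r=19=10011 popcount=3 -> skip
r=20=10100 popcount=2 -> skip
r=21=10101 popcount=3 -> skip
r=22=10110 popcount=3 -> skip
r=23=10111 popcount=4 -> skip
r=24=11000 popcount=2 -> skip
r=25=11001 popcount=3 -> skip
r=26=11010 popcount=3 -> skip
r=27=11011 popcount=4 -> skip
r=28=11100 popcount=3 -> skip
r=29=11101 popcount=4 -> skip
r=30=11110 popcount=4 -> skip
r=31=11111 popcount=5 -> skip
r=32=100000 popcount=1 -> skip
r=33=100001 popcount=2 -> skip
r=34=100010 popcount=2 -> skip
r=35=100011 popcount=3 -> skip
r=36=100100 popcount=2 -> skip
r=37=100101 popcount=3 -> skip
r=38=100110 popcount=3 -> skip
r=39=100111 popcount=4 -> skip
r=40=101000 popcount=2 -> skip
r=41=101001 popcount=3 -> skip
r=42=101010 popcount=3 -> skip
r=43=101011 popcount=4 -> skip
r=44=101100 popcount=3 -> skip
r=45=101101 popcount=4 -> skip
r=46=101110 popcount=4 -> skip
r=47=101111 popcount=5 -> skip
r=48=110000 popcount=2 -> skip
r=49=110001 popcount=3 -> skip
r=50=110010 popcount=3 -> skip
r=51=110011 popcount=4 -> skip
r=52=110100 popcount=3 -> skip
r=53=110101 popcount=4 -> skip
r=54=110110 popcount=4 -> skip
r=55=110111 popcount=5 -> skip
r=56=111000 popcount=3 -> skip
r=57=111001 popcount=4 -> skip
r=58=111010 popcount=4 -> skip
r=59=111011 popcount=5 -> skip
r=60=111100 popcount=4 -> skip
r=61=111101 popcount=5 -> skip
r=62=111110 popcount=5 -> skip
r=63=111111 popcount=6 -> skip
r=64=1000000 popcount=1 -> skip
r=65=1000001 popcount=2 -> skip
Kept rows: none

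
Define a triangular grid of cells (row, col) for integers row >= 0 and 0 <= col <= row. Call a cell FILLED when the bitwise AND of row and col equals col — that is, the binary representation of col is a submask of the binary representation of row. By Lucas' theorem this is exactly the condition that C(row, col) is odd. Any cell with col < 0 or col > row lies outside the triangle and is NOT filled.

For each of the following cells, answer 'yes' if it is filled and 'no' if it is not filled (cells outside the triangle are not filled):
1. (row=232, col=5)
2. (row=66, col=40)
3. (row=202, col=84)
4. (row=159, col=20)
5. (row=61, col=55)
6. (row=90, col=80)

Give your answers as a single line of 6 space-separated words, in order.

(232,5): row=0b11101000, col=0b101, row AND col = 0b0 = 0; 0 != 5 -> empty
(66,40): row=0b1000010, col=0b101000, row AND col = 0b0 = 0; 0 != 40 -> empty
(202,84): row=0b11001010, col=0b1010100, row AND col = 0b1000000 = 64; 64 != 84 -> empty
(159,20): row=0b10011111, col=0b10100, row AND col = 0b10100 = 20; 20 == 20 -> filled
(61,55): row=0b111101, col=0b110111, row AND col = 0b110101 = 53; 53 != 55 -> empty
(90,80): row=0b1011010, col=0b1010000, row AND col = 0b1010000 = 80; 80 == 80 -> filled

Answer: no no no yes no yes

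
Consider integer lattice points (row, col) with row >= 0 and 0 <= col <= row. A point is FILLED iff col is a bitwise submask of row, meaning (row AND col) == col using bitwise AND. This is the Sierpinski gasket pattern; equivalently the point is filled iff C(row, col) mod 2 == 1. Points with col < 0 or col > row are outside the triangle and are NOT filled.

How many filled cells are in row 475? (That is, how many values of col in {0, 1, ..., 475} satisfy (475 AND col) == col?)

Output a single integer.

475 in binary = 111011011
popcount(475) = number of 1-bits in 111011011 = 7
A col c satisfies (475 AND c) == c iff every set bit of c is also set in 475; each of the 7 set bits of 475 can independently be on or off in c.
count = 2^7 = 128

Answer: 128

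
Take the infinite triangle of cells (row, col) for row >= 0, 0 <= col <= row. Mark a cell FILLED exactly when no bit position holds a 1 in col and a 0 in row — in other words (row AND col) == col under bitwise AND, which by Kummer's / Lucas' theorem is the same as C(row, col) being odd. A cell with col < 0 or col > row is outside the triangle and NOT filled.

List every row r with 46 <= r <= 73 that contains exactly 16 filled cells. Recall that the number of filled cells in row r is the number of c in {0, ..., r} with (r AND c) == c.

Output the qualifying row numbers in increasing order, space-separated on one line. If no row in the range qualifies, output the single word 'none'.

Row r has 2^popcount(r) filled cells, so we need popcount(r) = log2(16) = 4.
Scan r = 46..73 and keep those with exactly 4 one-bits:
r=46=101110 popcount=4 -> KEEP
r=47=101111 popcount=5 -> skip
r=48=110000 popcount=2 -> skip
r=49=110001 popcount=3 -> skip
r=50=110010 popcount=3 -> skip
r=51=110011 popcount=4 -> KEEP
r=52=110100 popcount=3 -> skip
r=53=110101 popcount=4 -> KEEP
r=54=110110 popcount=4 -> KEEP
r=55=110111 popcount=5 -> skip
r=56=111000 popcount=3 -> skip
r=57=111001 popcount=4 -> KEEP
r=58=111010 popcount=4 -> KEEP
r=59=111011 popcount=5 -> skip
r=60=111100 popcount=4 -> KEEP
r=61=111101 popcount=5 -> skip
r=62=111110 popcount=5 -> skip
r=63=111111 popcount=6 -> skip
r=64=1000000 popcount=1 -> skip
r=65=1000001 popcount=2 -> skip
r=66=1000010 popcount=2 -> skip
r=67=1000011 popcount=3 -> skip
r=68=1000100 popcount=2 -> skip
r=69=1000101 popcount=3 -> skip
r=70=1000110 popcount=3 -> skip
r=71=1000111 popcount=4 -> KEEP
r=72=1001000 popcount=2 -> skip
r=73=1001001 popcount=3 -> skip
Kept rows: 46 51 53 54 57 58 60 71

Answer: 46 51 53 54 57 58 60 71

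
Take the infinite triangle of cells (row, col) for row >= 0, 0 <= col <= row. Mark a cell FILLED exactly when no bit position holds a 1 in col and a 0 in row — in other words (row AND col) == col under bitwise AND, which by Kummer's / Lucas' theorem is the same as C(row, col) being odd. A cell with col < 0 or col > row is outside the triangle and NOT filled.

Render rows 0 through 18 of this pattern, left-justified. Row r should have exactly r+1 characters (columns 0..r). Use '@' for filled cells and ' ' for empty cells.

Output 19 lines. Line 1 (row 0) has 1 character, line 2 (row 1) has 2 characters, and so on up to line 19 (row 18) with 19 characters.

Answer: @
@@
@ @
@@@@
@   @
@@  @@
@ @ @ @
@@@@@@@@
@       @
@@      @@
@ @     @ @
@@@@    @@@@
@   @   @   @
@@  @@  @@  @@
@ @ @ @ @ @ @ @
@@@@@@@@@@@@@@@@
@               @
@@              @@
@ @             @ @

Derivation:
r0=0: @
r1=1: @@
r2=10: @ @
r3=11: @@@@
r4=100: @   @
r5=101: @@  @@
r6=110: @ @ @ @
r7=111: @@@@@@@@
r8=1000: @       @
r9=1001: @@      @@
r10=1010: @ @     @ @
r11=1011: @@@@    @@@@
r12=1100: @   @   @   @
r13=1101: @@  @@  @@  @@
r14=1110: @ @ @ @ @ @ @ @
r15=1111: @@@@@@@@@@@@@@@@
r16=10000: @               @
r17=10001: @@              @@
r18=10010: @ @             @ @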